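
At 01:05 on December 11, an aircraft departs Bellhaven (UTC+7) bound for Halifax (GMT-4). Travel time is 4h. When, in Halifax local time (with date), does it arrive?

Convert departure to UTC: 01:05 − 7:00 = 18:05 UTC on Dec 10.
Add 4 hours travel time → 22:05 UTC.
Halifax is UTC−4:00, so local arrival = 22:05 − 4:00 = 18:05 on Dec 10.

18:05 on Dec 10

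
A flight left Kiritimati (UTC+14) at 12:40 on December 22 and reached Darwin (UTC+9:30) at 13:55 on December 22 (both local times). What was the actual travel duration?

Departure in UTC: 12:40 − 14:00 = 22:40 on Dec 21.
Arrival in UTC: 13:55 − 9:30 = 04:25 on Dec 22.
Elapsed = 04:25 − 22:40 (+1 day) = 5 hours 45 minutes.

5 hours 45 minutes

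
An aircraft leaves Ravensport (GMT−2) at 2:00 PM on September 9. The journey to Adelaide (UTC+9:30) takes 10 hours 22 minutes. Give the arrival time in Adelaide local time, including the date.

11:52 AM on Sep 10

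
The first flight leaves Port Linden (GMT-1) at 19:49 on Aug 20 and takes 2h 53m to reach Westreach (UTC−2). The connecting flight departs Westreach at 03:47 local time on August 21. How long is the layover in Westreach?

Convert departure to UTC: 19:49 + 1:00 = 20:49 UTC on Aug 20.
Add 2 hours 53 minutes flight time → 23:42 UTC.
Westreach is UTC−2:00, so local arrival = 23:42 − 2:00 = 21:42 on Aug 20.
Layover = 03:47 − 21:42 (+1 day) = 6 hours 5 minutes.

6 hours 5 minutes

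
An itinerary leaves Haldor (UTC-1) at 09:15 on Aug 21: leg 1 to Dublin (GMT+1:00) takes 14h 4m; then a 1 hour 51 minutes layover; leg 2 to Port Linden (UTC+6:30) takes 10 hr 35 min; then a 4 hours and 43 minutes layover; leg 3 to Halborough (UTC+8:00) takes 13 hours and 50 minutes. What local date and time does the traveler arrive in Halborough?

Convert departure to UTC: 09:15 + 1:00 = 10:15 UTC on Aug 21.
Add 14 hours 4 minutes leg 1 → 00:19 UTC (Aug 22).
Add 1 hour 51 minutes layover in Dublin → 02:10 UTC.
Add 10 hours 35 minutes leg 2 → 12:45 UTC.
Add 4 hours and 43 minutes layover in Port Linden → 17:28 UTC.
Add 13 hours and 50 minutes leg 3 → 07:18 UTC (Aug 23).
Halborough is UTC+8:00, so local arrival = 07:18 + 8:00 = 15:18 on Aug 23.

15:18 on August 23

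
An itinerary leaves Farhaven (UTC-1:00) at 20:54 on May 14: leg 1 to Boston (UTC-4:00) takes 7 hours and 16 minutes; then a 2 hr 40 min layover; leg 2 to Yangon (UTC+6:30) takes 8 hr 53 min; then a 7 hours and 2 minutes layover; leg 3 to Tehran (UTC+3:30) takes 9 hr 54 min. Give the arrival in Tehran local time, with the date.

13:09 on May 16

Convert departure to UTC: 20:54 + 1:00 = 21:54 UTC on May 14.
Add 7 hours 16 minutes leg 1 → 05:10 UTC (May 15).
Add 2 hours and 40 minutes layover in Boston → 07:50 UTC.
Add 8 hours 53 minutes leg 2 → 16:43 UTC.
Add 7 hours 2 minutes layover in Yangon → 23:45 UTC.
Add 9 hours and 54 minutes leg 3 → 09:39 UTC (May 16).
Tehran is UTC+3:30, so local arrival = 09:39 + 3:30 = 13:09 on May 16.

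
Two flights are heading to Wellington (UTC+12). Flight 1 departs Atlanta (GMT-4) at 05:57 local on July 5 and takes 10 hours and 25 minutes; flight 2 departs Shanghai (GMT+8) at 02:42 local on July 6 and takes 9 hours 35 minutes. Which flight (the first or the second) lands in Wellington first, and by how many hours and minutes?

the first, by 7 hours 55 minutes

Flight 1 in UTC: 05:57 + 4:00 = 09:57 on Jul 5.
+10 hours and 25 minutes → arrive 20:22 UTC on Jul 5.
Flight 2 in UTC: 02:42 − 8:00 = 18:42 on Jul 5.
+9 hours and 35 minutes → arrive 04:17 UTC on Jul 6.
Flight 1 lands earlier by 7 hours 55 minutes.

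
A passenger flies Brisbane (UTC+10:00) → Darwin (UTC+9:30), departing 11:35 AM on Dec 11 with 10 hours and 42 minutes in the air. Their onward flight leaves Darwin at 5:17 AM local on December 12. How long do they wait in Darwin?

Convert departure to UTC: 11:35 AM − 10:00 = 1:35 AM UTC on Dec 11.
Add 10 hours and 42 minutes flight time → 12:17 PM UTC.
Darwin is UTC+9:30, so local arrival = 12:17 PM + 9:30 = 9:47 PM on Dec 11.
Layover = 5:17 AM − 9:47 PM (+1 day) = 7 hours 30 minutes.

7 hours 30 minutes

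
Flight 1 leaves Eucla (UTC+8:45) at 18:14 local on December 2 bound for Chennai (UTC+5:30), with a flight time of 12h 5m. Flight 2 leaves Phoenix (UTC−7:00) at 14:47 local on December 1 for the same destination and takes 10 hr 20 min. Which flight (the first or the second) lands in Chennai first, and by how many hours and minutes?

the second, by 13 hours 27 minutes

Flight 1 in UTC: 18:14 − 8:45 = 09:29 on Dec 2.
+12 hours and 5 minutes → arrive 21:34 UTC on Dec 2.
Flight 2 in UTC: 14:47 + 7:00 = 21:47 on Dec 1.
+10 hours 20 minutes → arrive 08:07 UTC on Dec 2.
Flight 2 lands earlier by 13 hours 27 minutes.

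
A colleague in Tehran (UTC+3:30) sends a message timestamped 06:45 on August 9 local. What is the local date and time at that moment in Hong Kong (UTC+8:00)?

11:15 on August 9

In UTC: 06:45 − 3:30 = 03:15 on Aug 9.
Hong Kong is UTC+8:00: 03:15 + 8:00 = 11:15 on Aug 9.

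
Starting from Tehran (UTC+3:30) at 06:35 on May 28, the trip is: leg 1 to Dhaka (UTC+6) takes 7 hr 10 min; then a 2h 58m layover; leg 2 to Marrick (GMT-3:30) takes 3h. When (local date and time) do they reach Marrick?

12:43 on May 28

Convert departure to UTC: 06:35 − 3:30 = 03:05 UTC on May 28.
Add 7 hours and 10 minutes leg 1 → 10:15 UTC.
Add 2 hours and 58 minutes layover in Dhaka → 13:13 UTC.
Add 3 hours leg 2 → 16:13 UTC.
Marrick is UTC−3:30, so local arrival = 16:13 − 3:30 = 12:43 on May 28.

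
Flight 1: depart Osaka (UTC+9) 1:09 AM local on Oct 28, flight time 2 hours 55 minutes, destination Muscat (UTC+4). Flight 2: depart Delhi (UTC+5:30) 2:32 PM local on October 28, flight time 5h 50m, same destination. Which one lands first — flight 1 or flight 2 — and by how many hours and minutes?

Flight 1 in UTC: 1:09 AM − 9:00 = 4:09 PM on Oct 27.
+2 hours and 55 minutes → arrive 7:04 PM UTC on Oct 27.
Flight 2 in UTC: 2:32 PM − 5:30 = 9:02 AM on Oct 28.
+5 hours 50 minutes → arrive 2:52 PM UTC on Oct 28.
Flight 1 lands earlier by 19 hours 48 minutes.

the first, by 19 hours 48 minutes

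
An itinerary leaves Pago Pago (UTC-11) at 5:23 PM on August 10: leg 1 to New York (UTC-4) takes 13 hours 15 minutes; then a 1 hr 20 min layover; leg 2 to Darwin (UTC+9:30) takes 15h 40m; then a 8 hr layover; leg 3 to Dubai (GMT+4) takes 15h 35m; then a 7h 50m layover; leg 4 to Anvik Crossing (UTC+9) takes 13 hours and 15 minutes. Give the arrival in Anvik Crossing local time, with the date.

4:18 PM on August 14

Convert departure to UTC: 5:23 PM + 11:00 = 4:23 AM UTC on Aug 11.
Add 13 hours and 15 minutes leg 1 → 5:38 PM UTC.
Add 1 hour 20 minutes layover in New York → 6:58 PM UTC.
Add 15 hours and 40 minutes leg 2 → 10:38 AM UTC (Aug 12).
Add 8 hours layover in Darwin → 6:38 PM UTC.
Add 15 hours and 35 minutes leg 3 → 10:13 AM UTC (Aug 13).
Add 7 hours 50 minutes layover in Dubai → 6:03 PM UTC.
Add 13 hours 15 minutes leg 4 → 7:18 AM UTC (Aug 14).
Anvik Crossing is UTC+9:00, so local arrival = 7:18 AM + 9:00 = 4:18 PM on Aug 14.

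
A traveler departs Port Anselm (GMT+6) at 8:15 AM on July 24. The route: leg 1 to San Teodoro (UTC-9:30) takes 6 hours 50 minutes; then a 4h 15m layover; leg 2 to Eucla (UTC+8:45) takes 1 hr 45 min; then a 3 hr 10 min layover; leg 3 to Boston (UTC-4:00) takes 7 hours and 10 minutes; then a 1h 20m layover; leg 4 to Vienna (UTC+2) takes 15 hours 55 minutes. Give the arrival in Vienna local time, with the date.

8:40 PM on Jul 25

Convert departure to UTC: 8:15 AM − 6:00 = 2:15 AM UTC on Jul 24.
Add 6 hours 50 minutes leg 1 → 9:05 AM UTC.
Add 4 hours 15 minutes layover in San Teodoro → 1:20 PM UTC.
Add 1 hour and 45 minutes leg 2 → 3:05 PM UTC.
Add 3 hours and 10 minutes layover in Eucla → 6:15 PM UTC.
Add 7 hours 10 minutes leg 3 → 1:25 AM UTC (Jul 25).
Add 1 hour and 20 minutes layover in Boston → 2:45 AM UTC.
Add 15 hours and 55 minutes leg 4 → 6:40 PM UTC.
Vienna is UTC+2:00, so local arrival = 6:40 PM + 2:00 = 8:40 PM on Jul 25.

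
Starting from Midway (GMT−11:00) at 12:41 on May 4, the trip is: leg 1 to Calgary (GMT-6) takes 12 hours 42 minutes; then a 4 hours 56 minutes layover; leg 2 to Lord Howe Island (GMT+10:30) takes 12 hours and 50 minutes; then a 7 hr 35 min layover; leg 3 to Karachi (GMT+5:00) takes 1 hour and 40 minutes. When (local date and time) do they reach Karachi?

Convert departure to UTC: 12:41 + 11:00 = 23:41 UTC on May 4.
Add 12 hours 42 minutes leg 1 → 12:23 UTC (May 5).
Add 4 hours 56 minutes layover in Calgary → 17:19 UTC.
Add 12 hours and 50 minutes leg 2 → 06:09 UTC (May 6).
Add 7 hours and 35 minutes layover in Lord Howe Island → 13:44 UTC.
Add 1 hour 40 minutes leg 3 → 15:24 UTC.
Karachi is UTC+5:00, so local arrival = 15:24 + 5:00 = 20:24 on May 6.

20:24 on May 6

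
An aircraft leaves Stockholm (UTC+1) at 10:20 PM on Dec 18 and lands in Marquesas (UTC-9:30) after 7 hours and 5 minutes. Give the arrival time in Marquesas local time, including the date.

6:55 PM on December 18

Marquesas is 10:30 behind Stockholm.
After 7 hours 5 minutes it is 5:25 AM (Dec 19) in Stockholm.
Shift by the zone difference: 5:25 AM − 10:30 = 6:55 PM on Dec 18 in Marquesas.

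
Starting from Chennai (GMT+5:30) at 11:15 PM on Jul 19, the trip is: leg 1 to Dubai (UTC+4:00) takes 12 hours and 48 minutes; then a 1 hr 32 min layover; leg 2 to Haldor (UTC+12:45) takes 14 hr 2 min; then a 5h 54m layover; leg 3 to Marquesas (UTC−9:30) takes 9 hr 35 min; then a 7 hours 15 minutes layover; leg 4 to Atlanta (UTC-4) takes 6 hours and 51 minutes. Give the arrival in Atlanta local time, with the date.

11:42 PM on Jul 21

Convert departure to UTC: 11:15 PM − 5:30 = 5:45 PM UTC on Jul 19.
Add 12 hours 48 minutes leg 1 → 6:33 AM UTC (Jul 20).
Add 1 hour and 32 minutes layover in Dubai → 8:05 AM UTC.
Add 14 hours 2 minutes leg 2 → 10:07 PM UTC.
Add 5 hours 54 minutes layover in Haldor → 4:01 AM UTC (Jul 21).
Add 9 hours 35 minutes leg 3 → 1:36 PM UTC.
Add 7 hours 15 minutes layover in Marquesas → 8:51 PM UTC.
Add 6 hours and 51 minutes leg 4 → 3:42 AM UTC (Jul 22).
Atlanta is UTC−4:00, so local arrival = 3:42 AM − 4:00 = 11:42 PM on Jul 21.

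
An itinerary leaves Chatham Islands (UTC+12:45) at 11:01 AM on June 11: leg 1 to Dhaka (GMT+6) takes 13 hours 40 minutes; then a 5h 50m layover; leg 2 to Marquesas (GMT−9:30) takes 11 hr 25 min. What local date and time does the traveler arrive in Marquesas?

7:41 PM on June 11

Convert departure to UTC: 11:01 AM − 12:45 = 10:16 PM UTC on Jun 10.
Add 13 hours and 40 minutes leg 1 → 11:56 AM UTC (Jun 11).
Add 5 hours and 50 minutes layover in Dhaka → 5:46 PM UTC.
Add 11 hours and 25 minutes leg 2 → 5:11 AM UTC (Jun 12).
Marquesas is UTC−9:30, so local arrival = 5:11 AM − 9:30 = 7:41 PM on Jun 11.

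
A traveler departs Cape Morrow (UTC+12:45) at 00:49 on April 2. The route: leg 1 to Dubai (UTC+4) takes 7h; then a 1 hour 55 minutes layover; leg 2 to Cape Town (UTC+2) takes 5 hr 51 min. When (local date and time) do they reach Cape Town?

04:50 on April 2

Convert departure to UTC: 00:49 − 12:45 = 12:04 UTC on Apr 1.
Add 7 hours leg 1 → 19:04 UTC.
Add 1 hour and 55 minutes layover in Dubai → 20:59 UTC.
Add 5 hours 51 minutes leg 2 → 02:50 UTC (Apr 2).
Cape Town is UTC+2:00, so local arrival = 02:50 + 2:00 = 04:50 on Apr 2.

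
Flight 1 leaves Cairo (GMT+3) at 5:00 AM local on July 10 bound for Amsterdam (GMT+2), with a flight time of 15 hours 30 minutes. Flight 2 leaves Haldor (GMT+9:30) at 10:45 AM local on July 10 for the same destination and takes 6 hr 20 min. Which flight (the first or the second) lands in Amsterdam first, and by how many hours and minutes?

the second, by 9 hours 55 minutes

Flight 1 in UTC: 5:00 AM − 3:00 = 2:00 AM on Jul 10.
+15 hours 30 minutes → arrive 5:30 PM UTC on Jul 10.
Flight 2 in UTC: 10:45 AM − 9:30 = 1:15 AM on Jul 10.
+6 hours 20 minutes → arrive 7:35 AM UTC on Jul 10.
Flight 2 lands earlier by 9 hours 55 minutes.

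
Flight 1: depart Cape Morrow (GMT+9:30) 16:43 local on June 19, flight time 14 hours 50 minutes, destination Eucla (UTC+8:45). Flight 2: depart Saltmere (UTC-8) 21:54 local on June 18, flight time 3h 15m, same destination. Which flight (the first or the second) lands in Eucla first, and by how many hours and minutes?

the second, by 12 hours 54 minutes

Flight 1 in UTC: 16:43 − 9:30 = 07:13 on Jun 19.
+14 hours and 50 minutes → arrive 22:03 UTC on Jun 19.
Flight 2 in UTC: 21:54 + 8:00 = 05:54 on Jun 19.
+3 hours and 15 minutes → arrive 09:09 UTC on Jun 19.
Flight 2 lands earlier by 12 hours 54 minutes.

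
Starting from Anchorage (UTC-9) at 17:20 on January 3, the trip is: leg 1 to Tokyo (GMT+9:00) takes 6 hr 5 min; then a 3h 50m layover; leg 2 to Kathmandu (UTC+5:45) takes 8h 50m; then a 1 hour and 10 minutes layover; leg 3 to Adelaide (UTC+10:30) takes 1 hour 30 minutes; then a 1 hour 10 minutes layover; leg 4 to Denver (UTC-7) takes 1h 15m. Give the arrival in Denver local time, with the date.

19:10 on January 4

Convert departure to UTC: 17:20 + 9:00 = 02:20 UTC on Jan 4.
Add 6 hours and 5 minutes leg 1 → 08:25 UTC.
Add 3 hours and 50 minutes layover in Tokyo → 12:15 UTC.
Add 8 hours and 50 minutes leg 2 → 21:05 UTC.
Add 1 hour 10 minutes layover in Kathmandu → 22:15 UTC.
Add 1 hour 30 minutes leg 3 → 23:45 UTC.
Add 1 hour 10 minutes layover in Adelaide → 00:55 UTC (Jan 5).
Add 1 hour 15 minutes leg 4 → 02:10 UTC.
Denver is UTC−7:00, so local arrival = 02:10 − 7:00 = 19:10 on Jan 4.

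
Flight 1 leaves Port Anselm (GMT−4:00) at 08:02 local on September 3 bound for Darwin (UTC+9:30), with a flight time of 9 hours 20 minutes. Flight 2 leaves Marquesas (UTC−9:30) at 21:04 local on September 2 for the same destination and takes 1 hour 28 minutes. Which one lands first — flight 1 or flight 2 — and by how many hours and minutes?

Flight 1 in UTC: 08:02 + 4:00 = 12:02 on Sep 3.
+9 hours 20 minutes → arrive 21:22 UTC on Sep 3.
Flight 2 in UTC: 21:04 + 9:30 = 06:34 on Sep 3.
+1 hour 28 minutes → arrive 08:02 UTC on Sep 3.
Flight 2 lands earlier by 13 hours 20 minutes.

the second, by 13 hours 20 minutes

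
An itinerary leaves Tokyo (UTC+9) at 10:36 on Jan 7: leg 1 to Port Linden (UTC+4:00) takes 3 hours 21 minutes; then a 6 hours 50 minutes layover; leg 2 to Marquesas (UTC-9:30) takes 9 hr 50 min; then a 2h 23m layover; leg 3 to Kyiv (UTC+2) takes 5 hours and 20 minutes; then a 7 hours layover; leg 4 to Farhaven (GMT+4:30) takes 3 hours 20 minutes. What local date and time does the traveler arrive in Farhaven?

Convert departure to UTC: 10:36 − 9:00 = 01:36 UTC on Jan 7.
Add 3 hours 21 minutes leg 1 → 04:57 UTC.
Add 6 hours 50 minutes layover in Port Linden → 11:47 UTC.
Add 9 hours 50 minutes leg 2 → 21:37 UTC.
Add 2 hours and 23 minutes layover in Marquesas → 00:00 UTC (Jan 8).
Add 5 hours 20 minutes leg 3 → 05:20 UTC.
Add 7 hours layover in Kyiv → 12:20 UTC.
Add 3 hours 20 minutes leg 4 → 15:40 UTC.
Farhaven is UTC+4:30, so local arrival = 15:40 + 4:30 = 20:10 on Jan 8.

20:10 on January 8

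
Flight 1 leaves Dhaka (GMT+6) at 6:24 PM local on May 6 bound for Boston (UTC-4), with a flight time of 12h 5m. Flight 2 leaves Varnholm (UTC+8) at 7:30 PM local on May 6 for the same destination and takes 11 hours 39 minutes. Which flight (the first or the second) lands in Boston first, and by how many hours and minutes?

the second, by 1 hour 20 minutes

Flight 1 in UTC: 6:24 PM − 6:00 = 12:24 PM on May 6.
+12 hours 5 minutes → arrive 12:29 AM UTC on May 7.
Flight 2 in UTC: 7:30 PM − 8:00 = 11:30 AM on May 6.
+11 hours 39 minutes → arrive 11:09 PM UTC on May 6.
Flight 2 lands earlier by 1 hour 20 minutes.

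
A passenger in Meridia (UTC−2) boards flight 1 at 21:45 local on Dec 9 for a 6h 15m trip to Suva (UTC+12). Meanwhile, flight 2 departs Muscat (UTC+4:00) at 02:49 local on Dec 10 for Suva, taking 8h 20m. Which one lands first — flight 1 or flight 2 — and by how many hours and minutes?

Flight 1 in UTC: 21:45 + 2:00 = 23:45 on Dec 9.
+6 hours and 15 minutes → arrive 06:00 UTC on Dec 10.
Flight 2 in UTC: 02:49 − 4:00 = 22:49 on Dec 9.
+8 hours 20 minutes → arrive 07:09 UTC on Dec 10.
Flight 1 lands earlier by 1 hour 9 minutes.

the first, by 1 hour 9 minutes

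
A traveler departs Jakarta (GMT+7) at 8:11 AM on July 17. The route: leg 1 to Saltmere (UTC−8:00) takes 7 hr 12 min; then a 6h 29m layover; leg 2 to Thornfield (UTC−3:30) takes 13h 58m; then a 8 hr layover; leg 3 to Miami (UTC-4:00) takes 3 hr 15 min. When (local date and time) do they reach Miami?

Convert departure to UTC: 8:11 AM − 7:00 = 1:11 AM UTC on Jul 17.
Add 7 hours 12 minutes leg 1 → 8:23 AM UTC.
Add 6 hours and 29 minutes layover in Saltmere → 2:52 PM UTC.
Add 13 hours and 58 minutes leg 2 → 4:50 AM UTC (Jul 18).
Add 8 hours layover in Thornfield → 12:50 PM UTC.
Add 3 hours 15 minutes leg 3 → 4:05 PM UTC.
Miami is UTC−4:00, so local arrival = 4:05 PM − 4:00 = 12:05 PM on Jul 18.

12:05 PM on July 18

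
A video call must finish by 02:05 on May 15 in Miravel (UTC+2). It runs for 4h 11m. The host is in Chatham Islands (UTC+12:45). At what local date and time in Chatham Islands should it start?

08:39 on May 15

Target end time in UTC: 02:05 − 2:00 = 00:05 on May 15.
Subtract 4 hours and 11 minutes → start 19:54 UTC on May 14.
Chatham Islands is UTC+12:45: 19:54 + 12:45 = 08:39 on May 15.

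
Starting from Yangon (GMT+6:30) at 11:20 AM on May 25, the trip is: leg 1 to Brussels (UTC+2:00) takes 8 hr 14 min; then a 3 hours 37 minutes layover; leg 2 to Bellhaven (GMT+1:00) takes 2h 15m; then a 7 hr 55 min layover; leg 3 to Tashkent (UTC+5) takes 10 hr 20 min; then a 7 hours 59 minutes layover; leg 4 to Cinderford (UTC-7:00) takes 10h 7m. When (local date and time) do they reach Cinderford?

Convert departure to UTC: 11:20 AM − 6:30 = 4:50 AM UTC on May 25.
Add 8 hours 14 minutes leg 1 → 1:04 PM UTC.
Add 3 hours 37 minutes layover in Brussels → 4:41 PM UTC.
Add 2 hours 15 minutes leg 2 → 6:56 PM UTC.
Add 7 hours and 55 minutes layover in Bellhaven → 2:51 AM UTC (May 26).
Add 10 hours 20 minutes leg 3 → 1:11 PM UTC.
Add 7 hours and 59 minutes layover in Tashkent → 9:10 PM UTC.
Add 10 hours and 7 minutes leg 4 → 7:17 AM UTC (May 27).
Cinderford is UTC−7:00, so local arrival = 7:17 AM − 7:00 = 12:17 AM on May 27.

12:17 AM on May 27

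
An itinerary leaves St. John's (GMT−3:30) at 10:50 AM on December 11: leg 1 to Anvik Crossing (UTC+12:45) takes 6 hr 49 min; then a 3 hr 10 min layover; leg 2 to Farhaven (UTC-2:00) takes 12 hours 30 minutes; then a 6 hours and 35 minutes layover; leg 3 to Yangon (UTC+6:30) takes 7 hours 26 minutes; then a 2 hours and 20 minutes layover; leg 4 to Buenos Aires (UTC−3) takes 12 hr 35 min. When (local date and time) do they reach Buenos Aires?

2:45 PM on December 13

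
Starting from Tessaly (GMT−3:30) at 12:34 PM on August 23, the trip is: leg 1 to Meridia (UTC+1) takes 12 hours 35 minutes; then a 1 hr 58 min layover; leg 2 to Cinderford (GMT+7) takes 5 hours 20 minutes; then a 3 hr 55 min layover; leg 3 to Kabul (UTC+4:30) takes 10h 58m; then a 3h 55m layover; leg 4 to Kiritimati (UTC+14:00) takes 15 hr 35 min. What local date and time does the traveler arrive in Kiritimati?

12:20 PM on August 26

Convert departure to UTC: 12:34 PM + 3:30 = 4:04 PM UTC on Aug 23.
Add 12 hours 35 minutes leg 1 → 4:39 AM UTC (Aug 24).
Add 1 hour 58 minutes layover in Meridia → 6:37 AM UTC.
Add 5 hours and 20 minutes leg 2 → 11:57 AM UTC.
Add 3 hours and 55 minutes layover in Cinderford → 3:52 PM UTC.
Add 10 hours and 58 minutes leg 3 → 2:50 AM UTC (Aug 25).
Add 3 hours and 55 minutes layover in Kabul → 6:45 AM UTC.
Add 15 hours and 35 minutes leg 4 → 10:20 PM UTC.
Kiritimati is UTC+14:00, so local arrival = 10:20 PM + 14:00 = 12:20 PM on Aug 26.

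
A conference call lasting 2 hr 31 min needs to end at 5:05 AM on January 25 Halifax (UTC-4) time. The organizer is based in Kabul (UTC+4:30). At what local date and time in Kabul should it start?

Target end time in UTC: 5:05 AM + 4:00 = 9:05 AM on Jan 25.
Subtract 2 hours and 31 minutes → start 6:34 AM UTC on Jan 25.
Kabul is UTC+4:30: 6:34 AM + 4:30 = 11:04 AM on Jan 25.

11:04 AM on January 25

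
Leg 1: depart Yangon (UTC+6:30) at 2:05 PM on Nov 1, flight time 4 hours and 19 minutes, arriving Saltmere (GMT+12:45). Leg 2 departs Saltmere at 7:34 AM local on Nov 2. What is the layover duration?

6 hours 55 minutes

Convert departure to UTC: 2:05 PM − 6:30 = 7:35 AM UTC on Nov 1.
Add 4 hours and 19 minutes flight time → 11:54 AM UTC.
Saltmere is UTC+12:45, so local arrival = 11:54 AM + 12:45 = 12:39 AM on Nov 2.
Layover = 7:34 AM − 12:39 AM = 6 hours 55 minutes.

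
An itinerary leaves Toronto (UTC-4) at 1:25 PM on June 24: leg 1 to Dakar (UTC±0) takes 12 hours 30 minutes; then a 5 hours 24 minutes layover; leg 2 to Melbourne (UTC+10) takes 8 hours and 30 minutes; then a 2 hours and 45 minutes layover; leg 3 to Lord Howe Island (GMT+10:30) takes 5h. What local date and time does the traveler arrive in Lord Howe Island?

2:04 PM on Jun 26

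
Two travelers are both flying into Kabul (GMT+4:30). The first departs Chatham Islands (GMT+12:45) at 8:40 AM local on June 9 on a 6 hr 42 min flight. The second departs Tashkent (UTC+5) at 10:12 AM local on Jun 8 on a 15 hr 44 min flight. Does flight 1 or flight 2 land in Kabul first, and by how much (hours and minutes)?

the second, by 5 hours 41 minutes

Flight 1 in UTC: 8:40 AM − 12:45 = 7:55 PM on Jun 8.
+6 hours 42 minutes → arrive 2:37 AM UTC on Jun 9.
Flight 2 in UTC: 10:12 AM − 5:00 = 5:12 AM on Jun 8.
+15 hours and 44 minutes → arrive 8:56 PM UTC on Jun 8.
Flight 2 lands earlier by 5 hours 41 minutes.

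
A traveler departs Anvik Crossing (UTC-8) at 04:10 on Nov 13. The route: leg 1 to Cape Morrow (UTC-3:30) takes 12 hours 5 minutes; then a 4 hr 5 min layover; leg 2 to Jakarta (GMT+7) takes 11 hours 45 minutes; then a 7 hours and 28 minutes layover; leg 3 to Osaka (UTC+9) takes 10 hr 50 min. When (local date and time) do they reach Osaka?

Convert departure to UTC: 04:10 + 8:00 = 12:10 UTC on Nov 13.
Add 12 hours and 5 minutes leg 1 → 00:15 UTC (Nov 14).
Add 4 hours 5 minutes layover in Cape Morrow → 04:20 UTC.
Add 11 hours and 45 minutes leg 2 → 16:05 UTC.
Add 7 hours 28 minutes layover in Jakarta → 23:33 UTC.
Add 10 hours and 50 minutes leg 3 → 10:23 UTC (Nov 15).
Osaka is UTC+9:00, so local arrival = 10:23 + 9:00 = 19:23 on Nov 15.

19:23 on November 15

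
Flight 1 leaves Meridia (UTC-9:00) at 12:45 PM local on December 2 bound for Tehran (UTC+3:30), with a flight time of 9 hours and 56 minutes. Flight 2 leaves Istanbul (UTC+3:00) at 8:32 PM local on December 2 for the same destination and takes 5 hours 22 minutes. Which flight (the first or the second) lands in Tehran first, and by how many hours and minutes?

the second, by 8 hours 47 minutes

Flight 1 in UTC: 12:45 PM + 9:00 = 9:45 PM on Dec 2.
+9 hours 56 minutes → arrive 7:41 AM UTC on Dec 3.
Flight 2 in UTC: 8:32 PM − 3:00 = 5:32 PM on Dec 2.
+5 hours and 22 minutes → arrive 10:54 PM UTC on Dec 2.
Flight 2 lands earlier by 8 hours 47 minutes.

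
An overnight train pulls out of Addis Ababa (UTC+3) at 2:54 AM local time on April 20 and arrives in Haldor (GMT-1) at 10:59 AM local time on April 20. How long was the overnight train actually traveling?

12 hours 5 minutes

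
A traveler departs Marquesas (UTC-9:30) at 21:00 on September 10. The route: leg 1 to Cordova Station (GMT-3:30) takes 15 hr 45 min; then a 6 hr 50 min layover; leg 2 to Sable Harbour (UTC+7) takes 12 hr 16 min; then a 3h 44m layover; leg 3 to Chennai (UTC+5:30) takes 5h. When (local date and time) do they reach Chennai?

Convert departure to UTC: 21:00 + 9:30 = 06:30 UTC on Sep 11.
Add 15 hours 45 minutes leg 1 → 22:15 UTC.
Add 6 hours 50 minutes layover in Cordova Station → 05:05 UTC (Sep 12).
Add 12 hours 16 minutes leg 2 → 17:21 UTC.
Add 3 hours and 44 minutes layover in Sable Harbour → 21:05 UTC.
Add 5 hours leg 3 → 02:05 UTC (Sep 13).
Chennai is UTC+5:30, so local arrival = 02:05 + 5:30 = 07:35 on Sep 13.

07:35 on September 13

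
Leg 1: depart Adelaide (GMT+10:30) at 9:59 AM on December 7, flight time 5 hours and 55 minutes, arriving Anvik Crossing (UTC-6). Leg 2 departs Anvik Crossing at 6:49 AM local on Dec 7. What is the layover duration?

Convert departure to UTC: 9:59 AM − 10:30 = 11:29 PM UTC on Dec 6.
Add 5 hours 55 minutes flight time → 5:24 AM UTC (Dec 7).
Anvik Crossing is UTC−6:00, so local arrival = 5:24 AM − 6:00 = 11:24 PM on Dec 6.
Layover = 6:49 AM − 11:24 PM (+1 day) = 7 hours 25 minutes.

7 hours 25 minutes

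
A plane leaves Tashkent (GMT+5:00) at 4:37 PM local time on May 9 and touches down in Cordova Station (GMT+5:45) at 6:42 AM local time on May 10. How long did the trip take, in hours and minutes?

13 hours 20 minutes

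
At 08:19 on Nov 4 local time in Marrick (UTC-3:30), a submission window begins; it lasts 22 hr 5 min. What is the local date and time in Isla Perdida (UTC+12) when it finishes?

21:54 on Nov 5

Convert start to UTC: 08:19 + 3:30 = 11:49 UTC on Nov 4.
Add 22 hours 5 minutes duration → 09:54 UTC (Nov 5).
Isla Perdida is UTC+12:00, so local end time = 09:54 + 12:00 = 21:54 on Nov 5.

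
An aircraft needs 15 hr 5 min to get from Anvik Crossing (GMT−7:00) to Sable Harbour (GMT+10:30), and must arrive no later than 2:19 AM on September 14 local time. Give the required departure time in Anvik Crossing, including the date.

5:44 PM on September 12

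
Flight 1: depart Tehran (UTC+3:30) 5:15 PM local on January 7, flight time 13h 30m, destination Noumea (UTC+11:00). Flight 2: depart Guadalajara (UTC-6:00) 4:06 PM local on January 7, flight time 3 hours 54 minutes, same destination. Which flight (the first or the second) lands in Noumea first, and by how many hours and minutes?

Flight 1 in UTC: 5:15 PM − 3:30 = 1:45 PM on Jan 7.
+13 hours and 30 minutes → arrive 3:15 AM UTC on Jan 8.
Flight 2 in UTC: 4:06 PM + 6:00 = 10:06 PM on Jan 7.
+3 hours and 54 minutes → arrive 2:00 AM UTC on Jan 8.
Flight 2 lands earlier by 1 hour 15 minutes.

the second, by 1 hour 15 minutes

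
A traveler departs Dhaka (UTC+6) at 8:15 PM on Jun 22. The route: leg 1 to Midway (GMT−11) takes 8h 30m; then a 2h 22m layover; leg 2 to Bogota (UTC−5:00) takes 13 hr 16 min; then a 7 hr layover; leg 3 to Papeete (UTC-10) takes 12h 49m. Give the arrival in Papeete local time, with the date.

Convert departure to UTC: 8:15 PM − 6:00 = 2:15 PM UTC on Jun 22.
Add 8 hours 30 minutes leg 1 → 10:45 PM UTC.
Add 2 hours 22 minutes layover in Midway → 1:07 AM UTC (Jun 23).
Add 13 hours 16 minutes leg 2 → 2:23 PM UTC.
Add 7 hours layover in Bogota → 9:23 PM UTC.
Add 12 hours 49 minutes leg 3 → 10:12 AM UTC (Jun 24).
Papeete is UTC−10:00, so local arrival = 10:12 AM − 10:00 = 12:12 AM on Jun 24.

12:12 AM on Jun 24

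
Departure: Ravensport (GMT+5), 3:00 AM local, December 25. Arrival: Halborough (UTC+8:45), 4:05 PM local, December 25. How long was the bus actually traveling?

Halborough is 3:45 ahead of Ravensport.
Clock-face elapsed time (ignoring zones) is 13 hours 5 minutes.
Actual elapsed = 13 hours 5 minutes − 3:45 = 9 hours 20 minutes.

9 hours 20 minutes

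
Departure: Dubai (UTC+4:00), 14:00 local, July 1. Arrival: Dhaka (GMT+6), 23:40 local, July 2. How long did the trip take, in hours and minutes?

31 hours 40 minutes

Departure in UTC: 14:00 − 4:00 = 10:00 on Jul 1.
Arrival in UTC: 23:40 − 6:00 = 17:40 on Jul 2.
Elapsed = 17:40 − 10:00 (+1 day) = 31 hours 40 minutes.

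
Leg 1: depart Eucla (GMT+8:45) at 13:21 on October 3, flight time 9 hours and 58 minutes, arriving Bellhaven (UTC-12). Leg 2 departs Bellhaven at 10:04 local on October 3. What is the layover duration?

7 hours 30 minutes

Convert departure to UTC: 13:21 − 8:45 = 04:36 UTC on Oct 3.
Add 9 hours and 58 minutes flight time → 14:34 UTC.
Bellhaven is UTC−12:00, so local arrival = 14:34 − 12:00 = 02:34 on Oct 3.
Layover = 10:04 − 02:34 = 7 hours 30 minutes.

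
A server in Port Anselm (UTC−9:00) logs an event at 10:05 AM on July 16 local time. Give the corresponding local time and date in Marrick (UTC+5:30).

12:35 AM on Jul 17

Marrick is 14:30 ahead of Port Anselm.
Shift by the zone difference: 10:05 AM + 14:30 = 12:35 AM on Jul 17 in Marrick.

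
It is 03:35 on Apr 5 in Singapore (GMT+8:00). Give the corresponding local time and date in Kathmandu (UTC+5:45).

01:20 on April 5

In UTC: 03:35 − 8:00 = 19:35 on Apr 4.
Kathmandu is UTC+5:45: 19:35 + 5:45 = 01:20 on Apr 5.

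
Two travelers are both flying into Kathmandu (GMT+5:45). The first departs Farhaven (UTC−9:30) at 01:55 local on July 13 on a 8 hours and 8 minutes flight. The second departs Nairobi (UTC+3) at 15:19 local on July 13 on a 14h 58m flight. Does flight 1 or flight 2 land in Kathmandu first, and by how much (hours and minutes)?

Flight 1 in UTC: 01:55 + 9:30 = 11:25 on Jul 13.
+8 hours and 8 minutes → arrive 19:33 UTC on Jul 13.
Flight 2 in UTC: 15:19 − 3:00 = 12:19 on Jul 13.
+14 hours 58 minutes → arrive 03:17 UTC on Jul 14.
Flight 1 lands earlier by 7 hours 44 minutes.

the first, by 7 hours 44 minutes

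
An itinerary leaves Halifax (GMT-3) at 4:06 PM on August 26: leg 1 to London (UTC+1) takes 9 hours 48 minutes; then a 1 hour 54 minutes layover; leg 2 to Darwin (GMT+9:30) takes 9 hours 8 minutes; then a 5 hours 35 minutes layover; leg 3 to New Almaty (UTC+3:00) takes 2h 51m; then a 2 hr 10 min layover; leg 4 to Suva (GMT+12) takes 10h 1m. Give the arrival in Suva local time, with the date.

12:33 AM on August 29

Convert departure to UTC: 4:06 PM + 3:00 = 7:06 PM UTC on Aug 26.
Add 9 hours and 48 minutes leg 1 → 4:54 AM UTC (Aug 27).
Add 1 hour 54 minutes layover in London → 6:48 AM UTC.
Add 9 hours and 8 minutes leg 2 → 3:56 PM UTC.
Add 5 hours 35 minutes layover in Darwin → 9:31 PM UTC.
Add 2 hours and 51 minutes leg 3 → 12:22 AM UTC (Aug 28).
Add 2 hours 10 minutes layover in New Almaty → 2:32 AM UTC.
Add 10 hours and 1 minute leg 4 → 12:33 PM UTC.
Suva is UTC+12:00, so local arrival = 12:33 PM + 12:00 = 12:33 AM on Aug 29.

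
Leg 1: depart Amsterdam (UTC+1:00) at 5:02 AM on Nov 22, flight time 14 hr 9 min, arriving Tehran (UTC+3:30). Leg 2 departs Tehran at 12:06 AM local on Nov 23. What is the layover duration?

Convert departure to UTC: 5:02 AM − 1:00 = 4:02 AM UTC on Nov 22.
Add 14 hours and 9 minutes flight time → 6:11 PM UTC.
Tehran is UTC+3:30, so local arrival = 6:11 PM + 3:30 = 9:41 PM on Nov 22.
Layover = 12:06 AM − 9:41 PM (+1 day) = 2 hours 25 minutes.

2 hours 25 minutes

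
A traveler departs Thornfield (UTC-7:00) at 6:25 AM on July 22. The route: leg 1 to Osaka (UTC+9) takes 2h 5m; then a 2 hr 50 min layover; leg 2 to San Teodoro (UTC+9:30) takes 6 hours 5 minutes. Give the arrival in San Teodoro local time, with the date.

9:55 AM on Jul 23

Convert departure to UTC: 6:25 AM + 7:00 = 1:25 PM UTC on Jul 22.
Add 2 hours 5 minutes leg 1 → 3:30 PM UTC.
Add 2 hours 50 minutes layover in Osaka → 6:20 PM UTC.
Add 6 hours 5 minutes leg 2 → 12:25 AM UTC (Jul 23).
San Teodoro is UTC+9:30, so local arrival = 12:25 AM + 9:30 = 9:55 AM on Jul 23.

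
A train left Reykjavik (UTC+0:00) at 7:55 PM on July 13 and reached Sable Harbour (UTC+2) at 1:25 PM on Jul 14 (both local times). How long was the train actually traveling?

15 hours 30 minutes

Departure is already UTC: 7:55 PM on Jul 13.
Arrival in UTC: 1:25 PM − 2:00 = 11:25 AM on Jul 14.
Elapsed = 11:25 AM − 7:55 PM (+1 day) = 15 hours 30 minutes.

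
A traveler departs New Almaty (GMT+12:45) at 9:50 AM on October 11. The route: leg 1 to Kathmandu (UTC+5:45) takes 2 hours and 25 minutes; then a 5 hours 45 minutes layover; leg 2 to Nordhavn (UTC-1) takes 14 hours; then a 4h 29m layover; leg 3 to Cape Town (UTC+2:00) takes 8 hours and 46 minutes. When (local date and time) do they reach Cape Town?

10:30 AM on Oct 12

Convert departure to UTC: 9:50 AM − 12:45 = 9:05 PM UTC on Oct 10.
Add 2 hours 25 minutes leg 1 → 11:30 PM UTC.
Add 5 hours 45 minutes layover in Kathmandu → 5:15 AM UTC (Oct 11).
Add 14 hours leg 2 → 7:15 PM UTC.
Add 4 hours 29 minutes layover in Nordhavn → 11:44 PM UTC.
Add 8 hours and 46 minutes leg 3 → 8:30 AM UTC (Oct 12).
Cape Town is UTC+2:00, so local arrival = 8:30 AM + 2:00 = 10:30 AM on Oct 12.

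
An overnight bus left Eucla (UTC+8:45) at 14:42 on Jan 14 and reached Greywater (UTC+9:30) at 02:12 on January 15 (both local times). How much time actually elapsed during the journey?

Greywater is 0:45 ahead of Eucla.
Clock-face elapsed time (ignoring zones) is 11 hours 30 minutes.
Actual elapsed = 11 hours 30 minutes − 0:45 = 10 hours 45 minutes.

10 hours 45 minutes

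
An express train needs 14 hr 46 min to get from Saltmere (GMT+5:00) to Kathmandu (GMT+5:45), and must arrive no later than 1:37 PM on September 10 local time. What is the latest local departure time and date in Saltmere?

Target arrival in UTC: 1:37 PM − 5:45 = 7:52 AM on Sep 10.
Subtract 14 hours 46 minutes → departure 5:06 PM UTC on Sep 9.
Saltmere is UTC+5:00: 5:06 PM + 5:00 = 10:06 PM on Sep 9.

10:06 PM on September 9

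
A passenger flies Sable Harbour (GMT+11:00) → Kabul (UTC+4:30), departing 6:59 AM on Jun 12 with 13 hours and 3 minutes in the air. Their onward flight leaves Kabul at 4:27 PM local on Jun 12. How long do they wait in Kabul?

2 hours 55 minutes

Convert departure to UTC: 6:59 AM − 11:00 = 7:59 PM UTC on Jun 11.
Add 13 hours and 3 minutes flight time → 9:02 AM UTC (Jun 12).
Kabul is UTC+4:30, so local arrival = 9:02 AM + 4:30 = 1:32 PM on Jun 12.
Layover = 4:27 PM − 1:32 PM = 2 hours 55 minutes.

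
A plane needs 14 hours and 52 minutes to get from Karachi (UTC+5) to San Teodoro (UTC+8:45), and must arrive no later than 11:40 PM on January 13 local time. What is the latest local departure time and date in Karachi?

5:03 AM on January 13

Target arrival in UTC: 11:40 PM − 8:45 = 2:55 PM on Jan 13.
Subtract 14 hours and 52 minutes → departure 12:03 AM UTC on Jan 13.
Karachi is UTC+5:00: 12:03 AM + 5:00 = 5:03 AM on Jan 13.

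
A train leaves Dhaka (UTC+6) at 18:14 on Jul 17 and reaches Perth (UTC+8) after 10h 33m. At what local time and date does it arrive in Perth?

06:47 on Jul 18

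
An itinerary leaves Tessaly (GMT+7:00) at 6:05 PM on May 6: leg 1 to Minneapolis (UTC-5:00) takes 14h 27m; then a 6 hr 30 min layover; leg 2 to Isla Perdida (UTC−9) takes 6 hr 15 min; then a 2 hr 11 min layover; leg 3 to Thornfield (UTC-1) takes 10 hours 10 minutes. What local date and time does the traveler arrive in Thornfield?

1:38 AM on May 8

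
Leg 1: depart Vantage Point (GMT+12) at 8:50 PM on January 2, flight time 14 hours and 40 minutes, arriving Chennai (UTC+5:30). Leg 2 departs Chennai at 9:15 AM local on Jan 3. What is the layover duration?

4 hours 15 minutes

Convert departure to UTC: 8:50 PM − 12:00 = 8:50 AM UTC on Jan 2.
Add 14 hours 40 minutes flight time → 11:30 PM UTC.
Chennai is UTC+5:30, so local arrival = 11:30 PM + 5:30 = 5:00 AM on Jan 3.
Layover = 9:15 AM − 5:00 AM = 4 hours 15 minutes.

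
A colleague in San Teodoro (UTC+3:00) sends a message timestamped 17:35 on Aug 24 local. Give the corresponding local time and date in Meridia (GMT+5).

19:35 on August 24

Meridia is 2:00 ahead of San Teodoro.
Shift by the zone difference: 17:35 + 2:00 = 19:35 on Aug 24 in Meridia.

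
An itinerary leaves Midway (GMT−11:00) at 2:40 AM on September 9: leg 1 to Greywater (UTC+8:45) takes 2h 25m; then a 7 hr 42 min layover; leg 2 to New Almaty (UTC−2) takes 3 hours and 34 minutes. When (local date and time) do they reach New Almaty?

Convert departure to UTC: 2:40 AM + 11:00 = 1:40 PM UTC on Sep 9.
Add 2 hours and 25 minutes leg 1 → 4:05 PM UTC.
Add 7 hours and 42 minutes layover in Greywater → 11:47 PM UTC.
Add 3 hours and 34 minutes leg 2 → 3:21 AM UTC (Sep 10).
New Almaty is UTC−2:00, so local arrival = 3:21 AM − 2:00 = 1:21 AM on Sep 10.

1:21 AM on September 10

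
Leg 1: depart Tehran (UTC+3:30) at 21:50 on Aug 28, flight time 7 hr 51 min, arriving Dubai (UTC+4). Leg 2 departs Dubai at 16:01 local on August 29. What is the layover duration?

9 hours 50 minutes

Convert departure to UTC: 21:50 − 3:30 = 18:20 UTC on Aug 28.
Add 7 hours and 51 minutes flight time → 02:11 UTC (Aug 29).
Dubai is UTC+4:00, so local arrival = 02:11 + 4:00 = 06:11 on Aug 29.
Layover = 16:01 − 06:11 = 9 hours 50 minutes.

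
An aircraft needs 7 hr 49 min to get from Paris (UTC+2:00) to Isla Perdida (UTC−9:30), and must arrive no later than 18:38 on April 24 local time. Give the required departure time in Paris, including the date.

Target arrival in UTC: 18:38 + 9:30 = 04:08 on Apr 25.
Subtract 7 hours and 49 minutes → departure 20:19 UTC on Apr 24.
Paris is UTC+2:00: 20:19 + 2:00 = 22:19 on Apr 24.

22:19 on April 24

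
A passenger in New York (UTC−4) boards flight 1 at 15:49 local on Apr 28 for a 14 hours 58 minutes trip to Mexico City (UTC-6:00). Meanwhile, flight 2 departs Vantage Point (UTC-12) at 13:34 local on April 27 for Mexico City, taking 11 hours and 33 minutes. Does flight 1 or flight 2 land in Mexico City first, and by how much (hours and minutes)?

the second, by 21 hours 40 minutes

Flight 1 in UTC: 15:49 + 4:00 = 19:49 on Apr 28.
+14 hours 58 minutes → arrive 10:47 UTC on Apr 29.
Flight 2 in UTC: 13:34 + 12:00 = 01:34 on Apr 28.
+11 hours and 33 minutes → arrive 13:07 UTC on Apr 28.
Flight 2 lands earlier by 21 hours 40 minutes.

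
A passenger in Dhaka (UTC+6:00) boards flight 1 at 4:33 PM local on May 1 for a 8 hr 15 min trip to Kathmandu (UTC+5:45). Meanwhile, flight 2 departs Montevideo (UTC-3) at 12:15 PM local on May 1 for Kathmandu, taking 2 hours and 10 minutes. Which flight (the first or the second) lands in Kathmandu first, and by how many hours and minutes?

Flight 1 in UTC: 4:33 PM − 6:00 = 10:33 AM on May 1.
+8 hours and 15 minutes → arrive 6:48 PM UTC on May 1.
Flight 2 in UTC: 12:15 PM + 3:00 = 3:15 PM on May 1.
+2 hours 10 minutes → arrive 5:25 PM UTC on May 1.
Flight 2 lands earlier by 1 hour 23 minutes.

the second, by 1 hour 23 minutes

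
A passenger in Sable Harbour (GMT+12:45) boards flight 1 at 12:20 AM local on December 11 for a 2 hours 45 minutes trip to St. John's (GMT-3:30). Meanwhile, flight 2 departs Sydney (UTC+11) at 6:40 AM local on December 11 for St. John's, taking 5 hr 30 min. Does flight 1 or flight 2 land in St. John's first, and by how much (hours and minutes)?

the first, by 10 hours 50 minutes

Flight 1 in UTC: 12:20 AM − 12:45 = 11:35 AM on Dec 10.
+2 hours and 45 minutes → arrive 2:20 PM UTC on Dec 10.
Flight 2 in UTC: 6:40 AM − 11:00 = 7:40 PM on Dec 10.
+5 hours and 30 minutes → arrive 1:10 AM UTC on Dec 11.
Flight 1 lands earlier by 10 hours 50 minutes.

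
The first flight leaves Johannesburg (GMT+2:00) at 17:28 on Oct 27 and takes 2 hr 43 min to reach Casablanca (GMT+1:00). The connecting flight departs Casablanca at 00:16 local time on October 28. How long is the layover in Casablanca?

Convert departure to UTC: 17:28 − 2:00 = 15:28 UTC on Oct 27.
Add 2 hours and 43 minutes flight time → 18:11 UTC.
Casablanca is UTC+1:00, so local arrival = 18:11 + 1:00 = 19:11 on Oct 27.
Layover = 00:16 − 19:11 (+1 day) = 5 hours 5 minutes.

5 hours 5 minutes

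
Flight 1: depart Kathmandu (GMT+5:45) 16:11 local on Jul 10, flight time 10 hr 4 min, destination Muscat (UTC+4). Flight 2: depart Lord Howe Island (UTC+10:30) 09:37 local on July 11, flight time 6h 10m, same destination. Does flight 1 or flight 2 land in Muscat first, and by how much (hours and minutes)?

the first, by 8 hours 47 minutes

Flight 1 in UTC: 16:11 − 5:45 = 10:26 on Jul 10.
+10 hours 4 minutes → arrive 20:30 UTC on Jul 10.
Flight 2 in UTC: 09:37 − 10:30 = 23:07 on Jul 10.
+6 hours and 10 minutes → arrive 05:17 UTC on Jul 11.
Flight 1 lands earlier by 8 hours 47 minutes.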